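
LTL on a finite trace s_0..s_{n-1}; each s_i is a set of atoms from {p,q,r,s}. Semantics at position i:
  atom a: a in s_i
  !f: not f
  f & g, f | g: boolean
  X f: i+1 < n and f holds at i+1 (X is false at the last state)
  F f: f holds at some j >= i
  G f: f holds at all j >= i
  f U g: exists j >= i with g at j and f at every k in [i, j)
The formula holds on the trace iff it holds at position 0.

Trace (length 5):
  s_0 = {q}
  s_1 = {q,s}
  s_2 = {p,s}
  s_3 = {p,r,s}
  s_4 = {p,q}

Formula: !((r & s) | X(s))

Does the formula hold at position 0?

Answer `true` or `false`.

s_0={q}: !((r & s) | X(s))=False ((r & s) | X(s))=True (r & s)=False r=False s=False X(s)=True
s_1={q,s}: !((r & s) | X(s))=False ((r & s) | X(s))=True (r & s)=False r=False s=True X(s)=True
s_2={p,s}: !((r & s) | X(s))=False ((r & s) | X(s))=True (r & s)=False r=False s=True X(s)=True
s_3={p,r,s}: !((r & s) | X(s))=False ((r & s) | X(s))=True (r & s)=True r=True s=True X(s)=False
s_4={p,q}: !((r & s) | X(s))=True ((r & s) | X(s))=False (r & s)=False r=False s=False X(s)=False

Answer: false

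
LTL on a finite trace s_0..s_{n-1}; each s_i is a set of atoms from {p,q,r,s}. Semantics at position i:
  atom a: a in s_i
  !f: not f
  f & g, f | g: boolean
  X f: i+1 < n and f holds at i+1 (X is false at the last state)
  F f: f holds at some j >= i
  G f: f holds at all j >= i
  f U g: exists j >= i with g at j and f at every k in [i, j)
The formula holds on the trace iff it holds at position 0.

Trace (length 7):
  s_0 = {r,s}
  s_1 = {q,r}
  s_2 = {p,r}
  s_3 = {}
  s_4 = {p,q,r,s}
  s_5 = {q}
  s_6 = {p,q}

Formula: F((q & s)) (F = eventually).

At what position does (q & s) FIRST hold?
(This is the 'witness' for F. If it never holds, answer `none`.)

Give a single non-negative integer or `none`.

Answer: 4

Derivation:
s_0={r,s}: (q & s)=False q=False s=True
s_1={q,r}: (q & s)=False q=True s=False
s_2={p,r}: (q & s)=False q=False s=False
s_3={}: (q & s)=False q=False s=False
s_4={p,q,r,s}: (q & s)=True q=True s=True
s_5={q}: (q & s)=False q=True s=False
s_6={p,q}: (q & s)=False q=True s=False
F((q & s)) holds; first witness at position 4.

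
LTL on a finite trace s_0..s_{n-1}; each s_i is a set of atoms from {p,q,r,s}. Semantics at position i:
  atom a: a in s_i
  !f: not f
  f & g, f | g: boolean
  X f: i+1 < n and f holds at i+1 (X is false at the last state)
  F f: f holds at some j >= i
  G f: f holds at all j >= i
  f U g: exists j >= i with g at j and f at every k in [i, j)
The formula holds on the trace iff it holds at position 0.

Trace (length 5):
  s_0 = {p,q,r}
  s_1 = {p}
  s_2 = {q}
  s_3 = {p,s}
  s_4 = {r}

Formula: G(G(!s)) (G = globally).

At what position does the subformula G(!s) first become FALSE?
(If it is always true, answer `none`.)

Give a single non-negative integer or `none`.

Answer: 0

Derivation:
s_0={p,q,r}: G(!s)=False !s=True s=False
s_1={p}: G(!s)=False !s=True s=False
s_2={q}: G(!s)=False !s=True s=False
s_3={p,s}: G(!s)=False !s=False s=True
s_4={r}: G(!s)=True !s=True s=False
G(G(!s)) holds globally = False
First violation at position 0.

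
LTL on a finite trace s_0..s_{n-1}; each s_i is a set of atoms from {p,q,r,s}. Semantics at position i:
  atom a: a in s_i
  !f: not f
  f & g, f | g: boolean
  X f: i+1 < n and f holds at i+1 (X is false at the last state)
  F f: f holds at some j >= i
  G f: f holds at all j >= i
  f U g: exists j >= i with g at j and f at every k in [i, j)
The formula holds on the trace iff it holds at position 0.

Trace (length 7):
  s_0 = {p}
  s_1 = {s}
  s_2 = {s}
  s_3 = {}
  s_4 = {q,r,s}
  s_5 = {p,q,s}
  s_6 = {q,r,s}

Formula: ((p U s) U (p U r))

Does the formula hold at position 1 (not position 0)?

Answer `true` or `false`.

Answer: false

Derivation:
s_0={p}: ((p U s) U (p U r))=False (p U s)=True p=True s=False (p U r)=False r=False
s_1={s}: ((p U s) U (p U r))=False (p U s)=True p=False s=True (p U r)=False r=False
s_2={s}: ((p U s) U (p U r))=False (p U s)=True p=False s=True (p U r)=False r=False
s_3={}: ((p U s) U (p U r))=False (p U s)=False p=False s=False (p U r)=False r=False
s_4={q,r,s}: ((p U s) U (p U r))=True (p U s)=True p=False s=True (p U r)=True r=True
s_5={p,q,s}: ((p U s) U (p U r))=True (p U s)=True p=True s=True (p U r)=True r=False
s_6={q,r,s}: ((p U s) U (p U r))=True (p U s)=True p=False s=True (p U r)=True r=True
Evaluating at position 1: result = False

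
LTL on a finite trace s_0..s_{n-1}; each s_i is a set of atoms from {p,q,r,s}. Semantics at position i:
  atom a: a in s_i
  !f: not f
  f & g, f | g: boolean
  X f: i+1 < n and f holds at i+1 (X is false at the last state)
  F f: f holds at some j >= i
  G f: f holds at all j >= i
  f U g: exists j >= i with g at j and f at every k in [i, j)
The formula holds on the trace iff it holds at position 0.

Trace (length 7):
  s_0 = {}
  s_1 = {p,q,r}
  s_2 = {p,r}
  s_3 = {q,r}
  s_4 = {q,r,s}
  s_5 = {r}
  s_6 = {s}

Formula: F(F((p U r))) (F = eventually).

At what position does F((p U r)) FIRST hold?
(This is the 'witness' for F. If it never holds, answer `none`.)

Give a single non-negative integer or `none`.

s_0={}: F((p U r))=True (p U r)=False p=False r=False
s_1={p,q,r}: F((p U r))=True (p U r)=True p=True r=True
s_2={p,r}: F((p U r))=True (p U r)=True p=True r=True
s_3={q,r}: F((p U r))=True (p U r)=True p=False r=True
s_4={q,r,s}: F((p U r))=True (p U r)=True p=False r=True
s_5={r}: F((p U r))=True (p U r)=True p=False r=True
s_6={s}: F((p U r))=False (p U r)=False p=False r=False
F(F((p U r))) holds; first witness at position 0.

Answer: 0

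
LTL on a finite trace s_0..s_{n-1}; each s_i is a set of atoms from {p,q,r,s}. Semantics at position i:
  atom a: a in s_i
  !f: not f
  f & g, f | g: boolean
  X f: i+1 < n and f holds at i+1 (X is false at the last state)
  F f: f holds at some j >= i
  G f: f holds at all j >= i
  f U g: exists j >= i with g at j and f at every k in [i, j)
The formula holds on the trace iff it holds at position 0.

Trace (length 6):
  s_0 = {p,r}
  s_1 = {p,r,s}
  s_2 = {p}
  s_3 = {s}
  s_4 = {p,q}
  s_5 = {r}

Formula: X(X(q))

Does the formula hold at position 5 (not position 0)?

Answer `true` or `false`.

Answer: false

Derivation:
s_0={p,r}: X(X(q))=False X(q)=False q=False
s_1={p,r,s}: X(X(q))=False X(q)=False q=False
s_2={p}: X(X(q))=True X(q)=False q=False
s_3={s}: X(X(q))=False X(q)=True q=False
s_4={p,q}: X(X(q))=False X(q)=False q=True
s_5={r}: X(X(q))=False X(q)=False q=False
Evaluating at position 5: result = False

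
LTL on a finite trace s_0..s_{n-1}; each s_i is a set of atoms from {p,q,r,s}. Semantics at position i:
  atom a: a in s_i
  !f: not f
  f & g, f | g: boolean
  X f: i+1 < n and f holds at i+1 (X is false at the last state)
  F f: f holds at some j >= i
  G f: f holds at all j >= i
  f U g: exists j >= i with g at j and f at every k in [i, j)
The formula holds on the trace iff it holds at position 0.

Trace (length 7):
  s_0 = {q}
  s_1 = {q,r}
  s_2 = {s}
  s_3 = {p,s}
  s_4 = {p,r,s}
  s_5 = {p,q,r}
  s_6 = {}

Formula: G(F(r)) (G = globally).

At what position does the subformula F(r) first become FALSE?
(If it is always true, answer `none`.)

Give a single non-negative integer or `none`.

s_0={q}: F(r)=True r=False
s_1={q,r}: F(r)=True r=True
s_2={s}: F(r)=True r=False
s_3={p,s}: F(r)=True r=False
s_4={p,r,s}: F(r)=True r=True
s_5={p,q,r}: F(r)=True r=True
s_6={}: F(r)=False r=False
G(F(r)) holds globally = False
First violation at position 6.

Answer: 6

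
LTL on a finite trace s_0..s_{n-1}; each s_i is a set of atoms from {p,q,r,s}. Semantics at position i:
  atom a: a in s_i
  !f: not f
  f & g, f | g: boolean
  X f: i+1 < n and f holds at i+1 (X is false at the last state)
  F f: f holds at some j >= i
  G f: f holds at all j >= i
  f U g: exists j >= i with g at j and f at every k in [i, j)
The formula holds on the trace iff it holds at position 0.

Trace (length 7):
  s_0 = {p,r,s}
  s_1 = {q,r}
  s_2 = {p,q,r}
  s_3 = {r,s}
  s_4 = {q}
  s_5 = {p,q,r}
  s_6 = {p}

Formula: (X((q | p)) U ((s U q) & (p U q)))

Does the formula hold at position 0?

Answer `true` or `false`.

Answer: true

Derivation:
s_0={p,r,s}: (X((q | p)) U ((s U q) & (p U q)))=True X((q | p))=True (q | p)=True q=False p=True ((s U q) & (p U q))=True (s U q)=True s=True (p U q)=True
s_1={q,r}: (X((q | p)) U ((s U q) & (p U q)))=True X((q | p))=True (q | p)=True q=True p=False ((s U q) & (p U q))=True (s U q)=True s=False (p U q)=True
s_2={p,q,r}: (X((q | p)) U ((s U q) & (p U q)))=True X((q | p))=False (q | p)=True q=True p=True ((s U q) & (p U q))=True (s U q)=True s=False (p U q)=True
s_3={r,s}: (X((q | p)) U ((s U q) & (p U q)))=True X((q | p))=True (q | p)=False q=False p=False ((s U q) & (p U q))=False (s U q)=True s=True (p U q)=False
s_4={q}: (X((q | p)) U ((s U q) & (p U q)))=True X((q | p))=True (q | p)=True q=True p=False ((s U q) & (p U q))=True (s U q)=True s=False (p U q)=True
s_5={p,q,r}: (X((q | p)) U ((s U q) & (p U q)))=True X((q | p))=True (q | p)=True q=True p=True ((s U q) & (p U q))=True (s U q)=True s=False (p U q)=True
s_6={p}: (X((q | p)) U ((s U q) & (p U q)))=False X((q | p))=False (q | p)=True q=False p=True ((s U q) & (p U q))=False (s U q)=False s=False (p U q)=False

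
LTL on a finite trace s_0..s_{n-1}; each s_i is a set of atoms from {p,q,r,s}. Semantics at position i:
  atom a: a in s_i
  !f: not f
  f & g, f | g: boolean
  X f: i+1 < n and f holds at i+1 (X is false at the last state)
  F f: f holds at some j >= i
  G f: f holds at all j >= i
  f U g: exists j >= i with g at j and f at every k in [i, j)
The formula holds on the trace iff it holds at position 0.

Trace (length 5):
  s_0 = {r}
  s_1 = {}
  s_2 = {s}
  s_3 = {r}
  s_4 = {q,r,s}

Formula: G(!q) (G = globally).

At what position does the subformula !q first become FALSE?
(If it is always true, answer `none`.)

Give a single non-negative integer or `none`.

Answer: 4

Derivation:
s_0={r}: !q=True q=False
s_1={}: !q=True q=False
s_2={s}: !q=True q=False
s_3={r}: !q=True q=False
s_4={q,r,s}: !q=False q=True
G(!q) holds globally = False
First violation at position 4.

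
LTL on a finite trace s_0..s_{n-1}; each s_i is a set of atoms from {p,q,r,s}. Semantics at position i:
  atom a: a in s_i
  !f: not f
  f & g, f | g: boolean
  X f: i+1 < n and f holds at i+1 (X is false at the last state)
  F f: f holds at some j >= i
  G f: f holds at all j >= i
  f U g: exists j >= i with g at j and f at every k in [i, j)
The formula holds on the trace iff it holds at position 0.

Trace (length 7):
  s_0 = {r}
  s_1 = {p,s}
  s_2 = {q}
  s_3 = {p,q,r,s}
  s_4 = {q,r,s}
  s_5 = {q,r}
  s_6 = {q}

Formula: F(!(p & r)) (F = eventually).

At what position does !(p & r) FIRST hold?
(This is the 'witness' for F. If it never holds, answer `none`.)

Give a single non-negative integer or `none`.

Answer: 0

Derivation:
s_0={r}: !(p & r)=True (p & r)=False p=False r=True
s_1={p,s}: !(p & r)=True (p & r)=False p=True r=False
s_2={q}: !(p & r)=True (p & r)=False p=False r=False
s_3={p,q,r,s}: !(p & r)=False (p & r)=True p=True r=True
s_4={q,r,s}: !(p & r)=True (p & r)=False p=False r=True
s_5={q,r}: !(p & r)=True (p & r)=False p=False r=True
s_6={q}: !(p & r)=True (p & r)=False p=False r=False
F(!(p & r)) holds; first witness at position 0.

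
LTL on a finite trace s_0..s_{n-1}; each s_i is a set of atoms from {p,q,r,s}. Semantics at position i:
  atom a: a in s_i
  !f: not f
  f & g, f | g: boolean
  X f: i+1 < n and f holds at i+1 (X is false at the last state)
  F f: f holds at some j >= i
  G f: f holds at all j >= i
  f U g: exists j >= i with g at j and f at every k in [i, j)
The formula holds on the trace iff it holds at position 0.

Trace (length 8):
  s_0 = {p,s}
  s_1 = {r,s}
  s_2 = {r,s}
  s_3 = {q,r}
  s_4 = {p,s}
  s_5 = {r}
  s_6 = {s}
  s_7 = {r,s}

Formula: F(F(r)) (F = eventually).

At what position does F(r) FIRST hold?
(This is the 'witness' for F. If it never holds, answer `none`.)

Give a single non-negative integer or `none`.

s_0={p,s}: F(r)=True r=False
s_1={r,s}: F(r)=True r=True
s_2={r,s}: F(r)=True r=True
s_3={q,r}: F(r)=True r=True
s_4={p,s}: F(r)=True r=False
s_5={r}: F(r)=True r=True
s_6={s}: F(r)=True r=False
s_7={r,s}: F(r)=True r=True
F(F(r)) holds; first witness at position 0.

Answer: 0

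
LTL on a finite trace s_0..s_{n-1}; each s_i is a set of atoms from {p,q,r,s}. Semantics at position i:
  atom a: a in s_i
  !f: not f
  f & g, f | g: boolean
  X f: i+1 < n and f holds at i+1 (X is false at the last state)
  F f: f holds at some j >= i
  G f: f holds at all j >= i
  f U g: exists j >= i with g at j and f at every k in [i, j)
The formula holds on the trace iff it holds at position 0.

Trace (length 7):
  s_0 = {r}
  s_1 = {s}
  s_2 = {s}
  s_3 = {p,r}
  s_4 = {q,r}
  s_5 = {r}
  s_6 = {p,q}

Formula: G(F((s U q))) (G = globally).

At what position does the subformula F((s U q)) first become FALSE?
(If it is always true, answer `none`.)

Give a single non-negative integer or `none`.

s_0={r}: F((s U q))=True (s U q)=False s=False q=False
s_1={s}: F((s U q))=True (s U q)=False s=True q=False
s_2={s}: F((s U q))=True (s U q)=False s=True q=False
s_3={p,r}: F((s U q))=True (s U q)=False s=False q=False
s_4={q,r}: F((s U q))=True (s U q)=True s=False q=True
s_5={r}: F((s U q))=True (s U q)=False s=False q=False
s_6={p,q}: F((s U q))=True (s U q)=True s=False q=True
G(F((s U q))) holds globally = True
No violation — formula holds at every position.

Answer: none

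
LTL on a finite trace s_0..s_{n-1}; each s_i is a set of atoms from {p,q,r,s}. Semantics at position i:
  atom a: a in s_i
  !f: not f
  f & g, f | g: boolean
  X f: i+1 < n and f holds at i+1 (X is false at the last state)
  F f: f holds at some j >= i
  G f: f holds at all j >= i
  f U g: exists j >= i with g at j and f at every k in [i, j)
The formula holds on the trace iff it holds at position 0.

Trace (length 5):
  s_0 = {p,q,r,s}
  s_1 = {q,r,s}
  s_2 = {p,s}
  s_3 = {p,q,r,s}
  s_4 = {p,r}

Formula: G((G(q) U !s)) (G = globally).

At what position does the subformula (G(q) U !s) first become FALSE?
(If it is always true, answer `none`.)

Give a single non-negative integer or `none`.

Answer: 0

Derivation:
s_0={p,q,r,s}: (G(q) U !s)=False G(q)=False q=True !s=False s=True
s_1={q,r,s}: (G(q) U !s)=False G(q)=False q=True !s=False s=True
s_2={p,s}: (G(q) U !s)=False G(q)=False q=False !s=False s=True
s_3={p,q,r,s}: (G(q) U !s)=False G(q)=False q=True !s=False s=True
s_4={p,r}: (G(q) U !s)=True G(q)=False q=False !s=True s=False
G((G(q) U !s)) holds globally = False
First violation at position 0.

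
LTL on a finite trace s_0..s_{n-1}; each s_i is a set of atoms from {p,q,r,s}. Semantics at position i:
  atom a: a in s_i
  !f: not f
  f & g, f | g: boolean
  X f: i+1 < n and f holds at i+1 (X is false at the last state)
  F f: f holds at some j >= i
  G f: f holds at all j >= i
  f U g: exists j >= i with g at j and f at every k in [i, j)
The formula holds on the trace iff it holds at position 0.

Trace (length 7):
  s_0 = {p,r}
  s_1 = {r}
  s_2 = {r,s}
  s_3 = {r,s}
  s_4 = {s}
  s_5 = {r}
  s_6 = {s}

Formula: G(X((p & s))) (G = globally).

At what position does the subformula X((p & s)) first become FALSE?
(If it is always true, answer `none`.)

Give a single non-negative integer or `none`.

s_0={p,r}: X((p & s))=False (p & s)=False p=True s=False
s_1={r}: X((p & s))=False (p & s)=False p=False s=False
s_2={r,s}: X((p & s))=False (p & s)=False p=False s=True
s_3={r,s}: X((p & s))=False (p & s)=False p=False s=True
s_4={s}: X((p & s))=False (p & s)=False p=False s=True
s_5={r}: X((p & s))=False (p & s)=False p=False s=False
s_6={s}: X((p & s))=False (p & s)=False p=False s=True
G(X((p & s))) holds globally = False
First violation at position 0.

Answer: 0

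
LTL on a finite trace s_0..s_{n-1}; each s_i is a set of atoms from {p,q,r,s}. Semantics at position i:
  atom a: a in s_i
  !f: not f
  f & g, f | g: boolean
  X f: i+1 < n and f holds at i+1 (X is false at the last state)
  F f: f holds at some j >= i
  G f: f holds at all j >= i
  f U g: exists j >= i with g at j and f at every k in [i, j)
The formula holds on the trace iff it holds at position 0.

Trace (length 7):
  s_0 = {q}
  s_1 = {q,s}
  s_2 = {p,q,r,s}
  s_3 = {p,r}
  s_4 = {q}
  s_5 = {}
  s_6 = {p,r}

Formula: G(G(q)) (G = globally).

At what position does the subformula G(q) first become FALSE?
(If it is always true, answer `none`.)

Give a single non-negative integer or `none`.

Answer: 0

Derivation:
s_0={q}: G(q)=False q=True
s_1={q,s}: G(q)=False q=True
s_2={p,q,r,s}: G(q)=False q=True
s_3={p,r}: G(q)=False q=False
s_4={q}: G(q)=False q=True
s_5={}: G(q)=False q=False
s_6={p,r}: G(q)=False q=False
G(G(q)) holds globally = False
First violation at position 0.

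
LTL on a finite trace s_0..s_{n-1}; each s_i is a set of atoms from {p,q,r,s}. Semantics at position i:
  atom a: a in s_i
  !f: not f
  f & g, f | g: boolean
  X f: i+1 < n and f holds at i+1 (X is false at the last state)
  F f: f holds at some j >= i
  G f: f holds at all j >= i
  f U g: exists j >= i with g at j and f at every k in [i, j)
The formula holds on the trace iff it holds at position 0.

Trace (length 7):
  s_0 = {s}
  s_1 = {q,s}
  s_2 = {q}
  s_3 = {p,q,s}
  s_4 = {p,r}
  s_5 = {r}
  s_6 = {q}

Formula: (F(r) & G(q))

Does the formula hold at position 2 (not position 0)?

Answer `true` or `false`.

Answer: false

Derivation:
s_0={s}: (F(r) & G(q))=False F(r)=True r=False G(q)=False q=False
s_1={q,s}: (F(r) & G(q))=False F(r)=True r=False G(q)=False q=True
s_2={q}: (F(r) & G(q))=False F(r)=True r=False G(q)=False q=True
s_3={p,q,s}: (F(r) & G(q))=False F(r)=True r=False G(q)=False q=True
s_4={p,r}: (F(r) & G(q))=False F(r)=True r=True G(q)=False q=False
s_5={r}: (F(r) & G(q))=False F(r)=True r=True G(q)=False q=False
s_6={q}: (F(r) & G(q))=False F(r)=False r=False G(q)=True q=True
Evaluating at position 2: result = False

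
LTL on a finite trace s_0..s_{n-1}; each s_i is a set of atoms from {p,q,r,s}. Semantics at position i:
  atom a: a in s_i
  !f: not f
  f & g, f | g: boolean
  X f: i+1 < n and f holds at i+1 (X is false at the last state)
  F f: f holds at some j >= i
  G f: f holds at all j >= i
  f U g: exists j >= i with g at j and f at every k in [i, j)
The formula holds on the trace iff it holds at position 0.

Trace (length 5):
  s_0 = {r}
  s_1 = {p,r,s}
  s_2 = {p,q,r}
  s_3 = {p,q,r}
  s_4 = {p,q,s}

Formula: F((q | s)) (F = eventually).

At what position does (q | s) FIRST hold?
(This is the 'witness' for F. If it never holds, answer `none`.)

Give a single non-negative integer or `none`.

s_0={r}: (q | s)=False q=False s=False
s_1={p,r,s}: (q | s)=True q=False s=True
s_2={p,q,r}: (q | s)=True q=True s=False
s_3={p,q,r}: (q | s)=True q=True s=False
s_4={p,q,s}: (q | s)=True q=True s=True
F((q | s)) holds; first witness at position 1.

Answer: 1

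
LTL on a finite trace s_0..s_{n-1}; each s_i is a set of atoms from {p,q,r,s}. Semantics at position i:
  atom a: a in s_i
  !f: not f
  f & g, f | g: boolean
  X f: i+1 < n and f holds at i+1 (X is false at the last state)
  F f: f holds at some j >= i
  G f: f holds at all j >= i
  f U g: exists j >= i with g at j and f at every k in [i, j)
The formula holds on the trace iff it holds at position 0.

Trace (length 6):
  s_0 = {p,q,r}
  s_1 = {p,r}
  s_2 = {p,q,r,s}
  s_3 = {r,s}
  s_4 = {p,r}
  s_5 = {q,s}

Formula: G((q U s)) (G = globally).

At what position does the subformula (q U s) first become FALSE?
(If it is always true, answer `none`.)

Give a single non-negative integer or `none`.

Answer: 0

Derivation:
s_0={p,q,r}: (q U s)=False q=True s=False
s_1={p,r}: (q U s)=False q=False s=False
s_2={p,q,r,s}: (q U s)=True q=True s=True
s_3={r,s}: (q U s)=True q=False s=True
s_4={p,r}: (q U s)=False q=False s=False
s_5={q,s}: (q U s)=True q=True s=True
G((q U s)) holds globally = False
First violation at position 0.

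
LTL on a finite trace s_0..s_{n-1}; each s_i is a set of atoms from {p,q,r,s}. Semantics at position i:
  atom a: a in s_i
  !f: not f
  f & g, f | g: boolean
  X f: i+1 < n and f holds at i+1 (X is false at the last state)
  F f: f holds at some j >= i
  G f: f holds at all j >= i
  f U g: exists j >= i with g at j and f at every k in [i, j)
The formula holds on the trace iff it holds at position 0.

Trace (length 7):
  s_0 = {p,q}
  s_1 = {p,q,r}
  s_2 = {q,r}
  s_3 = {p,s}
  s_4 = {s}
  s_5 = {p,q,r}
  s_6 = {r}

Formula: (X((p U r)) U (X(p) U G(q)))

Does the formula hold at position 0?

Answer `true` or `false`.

s_0={p,q}: (X((p U r)) U (X(p) U G(q)))=False X((p U r))=True (p U r)=True p=True r=False (X(p) U G(q))=False X(p)=True G(q)=False q=True
s_1={p,q,r}: (X((p U r)) U (X(p) U G(q)))=False X((p U r))=True (p U r)=True p=True r=True (X(p) U G(q))=False X(p)=False G(q)=False q=True
s_2={q,r}: (X((p U r)) U (X(p) U G(q)))=False X((p U r))=False (p U r)=True p=False r=True (X(p) U G(q))=False X(p)=True G(q)=False q=True
s_3={p,s}: (X((p U r)) U (X(p) U G(q)))=False X((p U r))=False (p U r)=False p=True r=False (X(p) U G(q))=False X(p)=False G(q)=False q=False
s_4={s}: (X((p U r)) U (X(p) U G(q)))=False X((p U r))=True (p U r)=False p=False r=False (X(p) U G(q))=False X(p)=True G(q)=False q=False
s_5={p,q,r}: (X((p U r)) U (X(p) U G(q)))=False X((p U r))=True (p U r)=True p=True r=True (X(p) U G(q))=False X(p)=False G(q)=False q=True
s_6={r}: (X((p U r)) U (X(p) U G(q)))=False X((p U r))=False (p U r)=True p=False r=True (X(p) U G(q))=False X(p)=False G(q)=False q=False

Answer: false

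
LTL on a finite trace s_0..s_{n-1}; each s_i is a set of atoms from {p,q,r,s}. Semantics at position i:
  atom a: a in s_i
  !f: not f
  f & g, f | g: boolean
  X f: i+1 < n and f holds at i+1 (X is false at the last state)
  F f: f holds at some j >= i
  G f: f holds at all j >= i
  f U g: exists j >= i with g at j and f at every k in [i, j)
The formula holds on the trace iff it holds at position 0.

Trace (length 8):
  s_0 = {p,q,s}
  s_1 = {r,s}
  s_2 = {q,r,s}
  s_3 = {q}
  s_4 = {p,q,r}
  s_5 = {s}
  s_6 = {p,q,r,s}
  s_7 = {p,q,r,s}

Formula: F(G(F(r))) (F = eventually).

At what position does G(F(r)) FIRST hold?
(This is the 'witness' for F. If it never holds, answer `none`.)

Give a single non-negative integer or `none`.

s_0={p,q,s}: G(F(r))=True F(r)=True r=False
s_1={r,s}: G(F(r))=True F(r)=True r=True
s_2={q,r,s}: G(F(r))=True F(r)=True r=True
s_3={q}: G(F(r))=True F(r)=True r=False
s_4={p,q,r}: G(F(r))=True F(r)=True r=True
s_5={s}: G(F(r))=True F(r)=True r=False
s_6={p,q,r,s}: G(F(r))=True F(r)=True r=True
s_7={p,q,r,s}: G(F(r))=True F(r)=True r=True
F(G(F(r))) holds; first witness at position 0.

Answer: 0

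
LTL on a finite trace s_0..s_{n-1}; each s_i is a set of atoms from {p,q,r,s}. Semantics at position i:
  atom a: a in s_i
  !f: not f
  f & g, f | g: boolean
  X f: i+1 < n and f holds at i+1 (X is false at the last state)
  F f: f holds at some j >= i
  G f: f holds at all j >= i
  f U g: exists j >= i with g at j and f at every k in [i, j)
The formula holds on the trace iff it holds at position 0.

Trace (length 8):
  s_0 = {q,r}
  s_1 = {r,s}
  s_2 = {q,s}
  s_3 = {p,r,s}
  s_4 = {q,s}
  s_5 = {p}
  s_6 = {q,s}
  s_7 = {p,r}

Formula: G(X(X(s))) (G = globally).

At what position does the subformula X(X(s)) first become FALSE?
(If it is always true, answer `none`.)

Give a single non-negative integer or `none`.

Answer: 3

Derivation:
s_0={q,r}: X(X(s))=True X(s)=True s=False
s_1={r,s}: X(X(s))=True X(s)=True s=True
s_2={q,s}: X(X(s))=True X(s)=True s=True
s_3={p,r,s}: X(X(s))=False X(s)=True s=True
s_4={q,s}: X(X(s))=True X(s)=False s=True
s_5={p}: X(X(s))=False X(s)=True s=False
s_6={q,s}: X(X(s))=False X(s)=False s=True
s_7={p,r}: X(X(s))=False X(s)=False s=False
G(X(X(s))) holds globally = False
First violation at position 3.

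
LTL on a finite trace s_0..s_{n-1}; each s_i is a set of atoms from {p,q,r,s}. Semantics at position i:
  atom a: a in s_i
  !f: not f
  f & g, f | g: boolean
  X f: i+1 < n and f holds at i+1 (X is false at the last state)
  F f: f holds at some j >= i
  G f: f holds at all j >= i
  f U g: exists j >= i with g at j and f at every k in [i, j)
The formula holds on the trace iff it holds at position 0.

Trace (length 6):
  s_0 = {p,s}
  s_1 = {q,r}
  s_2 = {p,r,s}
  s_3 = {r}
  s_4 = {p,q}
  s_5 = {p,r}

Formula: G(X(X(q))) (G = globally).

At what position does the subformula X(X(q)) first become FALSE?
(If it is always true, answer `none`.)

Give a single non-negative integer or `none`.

Answer: 0

Derivation:
s_0={p,s}: X(X(q))=False X(q)=True q=False
s_1={q,r}: X(X(q))=False X(q)=False q=True
s_2={p,r,s}: X(X(q))=True X(q)=False q=False
s_3={r}: X(X(q))=False X(q)=True q=False
s_4={p,q}: X(X(q))=False X(q)=False q=True
s_5={p,r}: X(X(q))=False X(q)=False q=False
G(X(X(q))) holds globally = False
First violation at position 0.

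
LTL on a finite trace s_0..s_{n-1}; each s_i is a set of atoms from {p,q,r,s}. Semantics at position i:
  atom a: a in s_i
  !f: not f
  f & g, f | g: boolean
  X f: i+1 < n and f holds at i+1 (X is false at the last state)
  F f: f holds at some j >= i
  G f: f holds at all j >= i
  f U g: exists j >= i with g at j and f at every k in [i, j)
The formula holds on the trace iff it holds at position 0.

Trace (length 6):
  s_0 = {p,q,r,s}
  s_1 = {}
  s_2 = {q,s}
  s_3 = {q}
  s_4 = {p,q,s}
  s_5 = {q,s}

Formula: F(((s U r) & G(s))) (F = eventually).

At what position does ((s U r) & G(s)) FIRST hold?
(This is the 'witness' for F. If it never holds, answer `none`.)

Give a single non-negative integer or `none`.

s_0={p,q,r,s}: ((s U r) & G(s))=False (s U r)=True s=True r=True G(s)=False
s_1={}: ((s U r) & G(s))=False (s U r)=False s=False r=False G(s)=False
s_2={q,s}: ((s U r) & G(s))=False (s U r)=False s=True r=False G(s)=False
s_3={q}: ((s U r) & G(s))=False (s U r)=False s=False r=False G(s)=False
s_4={p,q,s}: ((s U r) & G(s))=False (s U r)=False s=True r=False G(s)=True
s_5={q,s}: ((s U r) & G(s))=False (s U r)=False s=True r=False G(s)=True
F(((s U r) & G(s))) does not hold (no witness exists).

Answer: none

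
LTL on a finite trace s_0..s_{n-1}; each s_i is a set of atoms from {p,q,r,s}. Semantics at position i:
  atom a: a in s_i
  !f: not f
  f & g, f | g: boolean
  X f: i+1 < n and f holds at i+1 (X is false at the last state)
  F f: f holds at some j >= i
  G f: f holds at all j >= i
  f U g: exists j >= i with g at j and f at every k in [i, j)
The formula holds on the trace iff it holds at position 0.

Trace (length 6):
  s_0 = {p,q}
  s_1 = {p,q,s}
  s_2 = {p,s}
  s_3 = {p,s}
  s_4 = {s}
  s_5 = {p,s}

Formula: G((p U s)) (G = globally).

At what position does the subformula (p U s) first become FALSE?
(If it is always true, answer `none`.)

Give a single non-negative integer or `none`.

Answer: none

Derivation:
s_0={p,q}: (p U s)=True p=True s=False
s_1={p,q,s}: (p U s)=True p=True s=True
s_2={p,s}: (p U s)=True p=True s=True
s_3={p,s}: (p U s)=True p=True s=True
s_4={s}: (p U s)=True p=False s=True
s_5={p,s}: (p U s)=True p=True s=True
G((p U s)) holds globally = True
No violation — formula holds at every position.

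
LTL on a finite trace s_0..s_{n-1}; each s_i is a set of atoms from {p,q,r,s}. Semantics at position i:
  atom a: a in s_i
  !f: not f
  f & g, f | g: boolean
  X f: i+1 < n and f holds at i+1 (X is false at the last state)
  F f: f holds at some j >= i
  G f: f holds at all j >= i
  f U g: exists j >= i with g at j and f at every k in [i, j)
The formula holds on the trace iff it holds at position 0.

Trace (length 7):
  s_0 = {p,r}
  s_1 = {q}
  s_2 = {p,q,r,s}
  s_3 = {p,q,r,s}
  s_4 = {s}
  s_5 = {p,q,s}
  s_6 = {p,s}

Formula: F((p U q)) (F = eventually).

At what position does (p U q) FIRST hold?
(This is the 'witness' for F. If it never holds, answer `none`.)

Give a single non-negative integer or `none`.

Answer: 0

Derivation:
s_0={p,r}: (p U q)=True p=True q=False
s_1={q}: (p U q)=True p=False q=True
s_2={p,q,r,s}: (p U q)=True p=True q=True
s_3={p,q,r,s}: (p U q)=True p=True q=True
s_4={s}: (p U q)=False p=False q=False
s_5={p,q,s}: (p U q)=True p=True q=True
s_6={p,s}: (p U q)=False p=True q=False
F((p U q)) holds; first witness at position 0.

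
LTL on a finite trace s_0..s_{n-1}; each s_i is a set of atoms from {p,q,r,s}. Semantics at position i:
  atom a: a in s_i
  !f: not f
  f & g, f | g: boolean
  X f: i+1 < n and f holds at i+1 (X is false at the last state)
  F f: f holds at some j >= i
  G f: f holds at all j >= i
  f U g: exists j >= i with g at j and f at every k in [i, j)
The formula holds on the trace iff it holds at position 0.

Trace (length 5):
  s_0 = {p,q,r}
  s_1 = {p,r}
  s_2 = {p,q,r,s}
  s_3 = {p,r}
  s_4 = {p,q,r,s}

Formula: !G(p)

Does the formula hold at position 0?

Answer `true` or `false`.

s_0={p,q,r}: !G(p)=False G(p)=True p=True
s_1={p,r}: !G(p)=False G(p)=True p=True
s_2={p,q,r,s}: !G(p)=False G(p)=True p=True
s_3={p,r}: !G(p)=False G(p)=True p=True
s_4={p,q,r,s}: !G(p)=False G(p)=True p=True

Answer: false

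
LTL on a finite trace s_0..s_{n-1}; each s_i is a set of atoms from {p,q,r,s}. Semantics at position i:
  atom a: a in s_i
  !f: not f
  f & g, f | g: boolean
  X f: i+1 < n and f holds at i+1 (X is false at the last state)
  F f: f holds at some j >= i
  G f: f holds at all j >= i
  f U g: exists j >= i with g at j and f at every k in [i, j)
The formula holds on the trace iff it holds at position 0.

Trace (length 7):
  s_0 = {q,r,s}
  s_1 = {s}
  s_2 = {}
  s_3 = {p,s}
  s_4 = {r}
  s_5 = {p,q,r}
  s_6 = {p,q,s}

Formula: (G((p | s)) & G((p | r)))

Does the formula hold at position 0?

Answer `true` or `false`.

s_0={q,r,s}: (G((p | s)) & G((p | r)))=False G((p | s))=False (p | s)=True p=False s=True G((p | r))=False (p | r)=True r=True
s_1={s}: (G((p | s)) & G((p | r)))=False G((p | s))=False (p | s)=True p=False s=True G((p | r))=False (p | r)=False r=False
s_2={}: (G((p | s)) & G((p | r)))=False G((p | s))=False (p | s)=False p=False s=False G((p | r))=False (p | r)=False r=False
s_3={p,s}: (G((p | s)) & G((p | r)))=False G((p | s))=False (p | s)=True p=True s=True G((p | r))=True (p | r)=True r=False
s_4={r}: (G((p | s)) & G((p | r)))=False G((p | s))=False (p | s)=False p=False s=False G((p | r))=True (p | r)=True r=True
s_5={p,q,r}: (G((p | s)) & G((p | r)))=True G((p | s))=True (p | s)=True p=True s=False G((p | r))=True (p | r)=True r=True
s_6={p,q,s}: (G((p | s)) & G((p | r)))=True G((p | s))=True (p | s)=True p=True s=True G((p | r))=True (p | r)=True r=False

Answer: false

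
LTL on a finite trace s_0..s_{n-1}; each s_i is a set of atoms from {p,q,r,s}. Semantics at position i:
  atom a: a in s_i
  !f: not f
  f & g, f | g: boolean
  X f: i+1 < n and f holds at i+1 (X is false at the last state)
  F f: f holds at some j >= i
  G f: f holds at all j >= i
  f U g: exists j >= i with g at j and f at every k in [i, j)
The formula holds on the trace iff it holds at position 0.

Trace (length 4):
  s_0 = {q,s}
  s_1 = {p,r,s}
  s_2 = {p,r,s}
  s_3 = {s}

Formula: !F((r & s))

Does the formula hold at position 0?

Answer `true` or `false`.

s_0={q,s}: !F((r & s))=False F((r & s))=True (r & s)=False r=False s=True
s_1={p,r,s}: !F((r & s))=False F((r & s))=True (r & s)=True r=True s=True
s_2={p,r,s}: !F((r & s))=False F((r & s))=True (r & s)=True r=True s=True
s_3={s}: !F((r & s))=True F((r & s))=False (r & s)=False r=False s=True

Answer: false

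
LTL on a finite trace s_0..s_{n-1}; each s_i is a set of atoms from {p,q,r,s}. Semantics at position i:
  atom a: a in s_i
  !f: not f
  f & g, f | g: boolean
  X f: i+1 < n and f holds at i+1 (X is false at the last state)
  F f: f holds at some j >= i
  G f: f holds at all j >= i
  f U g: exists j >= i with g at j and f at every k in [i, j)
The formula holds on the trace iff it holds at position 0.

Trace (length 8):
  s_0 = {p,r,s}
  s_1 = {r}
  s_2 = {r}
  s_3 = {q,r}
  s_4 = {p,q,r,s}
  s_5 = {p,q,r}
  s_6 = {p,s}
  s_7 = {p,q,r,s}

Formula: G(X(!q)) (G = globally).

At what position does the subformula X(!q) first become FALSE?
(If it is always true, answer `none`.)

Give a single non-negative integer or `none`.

s_0={p,r,s}: X(!q)=True !q=True q=False
s_1={r}: X(!q)=True !q=True q=False
s_2={r}: X(!q)=False !q=True q=False
s_3={q,r}: X(!q)=False !q=False q=True
s_4={p,q,r,s}: X(!q)=False !q=False q=True
s_5={p,q,r}: X(!q)=True !q=False q=True
s_6={p,s}: X(!q)=False !q=True q=False
s_7={p,q,r,s}: X(!q)=False !q=False q=True
G(X(!q)) holds globally = False
First violation at position 2.

Answer: 2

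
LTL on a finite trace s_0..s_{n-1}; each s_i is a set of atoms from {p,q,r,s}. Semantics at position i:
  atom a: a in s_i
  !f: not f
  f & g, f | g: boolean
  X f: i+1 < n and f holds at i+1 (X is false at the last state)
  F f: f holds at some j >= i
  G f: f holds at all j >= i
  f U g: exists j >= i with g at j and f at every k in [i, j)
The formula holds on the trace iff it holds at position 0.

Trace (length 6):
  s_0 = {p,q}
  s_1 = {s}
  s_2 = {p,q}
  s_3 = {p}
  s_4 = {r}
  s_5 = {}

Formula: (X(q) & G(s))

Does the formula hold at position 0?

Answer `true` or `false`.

Answer: false

Derivation:
s_0={p,q}: (X(q) & G(s))=False X(q)=False q=True G(s)=False s=False
s_1={s}: (X(q) & G(s))=False X(q)=True q=False G(s)=False s=True
s_2={p,q}: (X(q) & G(s))=False X(q)=False q=True G(s)=False s=False
s_3={p}: (X(q) & G(s))=False X(q)=False q=False G(s)=False s=False
s_4={r}: (X(q) & G(s))=False X(q)=False q=False G(s)=False s=False
s_5={}: (X(q) & G(s))=False X(q)=False q=False G(s)=False s=False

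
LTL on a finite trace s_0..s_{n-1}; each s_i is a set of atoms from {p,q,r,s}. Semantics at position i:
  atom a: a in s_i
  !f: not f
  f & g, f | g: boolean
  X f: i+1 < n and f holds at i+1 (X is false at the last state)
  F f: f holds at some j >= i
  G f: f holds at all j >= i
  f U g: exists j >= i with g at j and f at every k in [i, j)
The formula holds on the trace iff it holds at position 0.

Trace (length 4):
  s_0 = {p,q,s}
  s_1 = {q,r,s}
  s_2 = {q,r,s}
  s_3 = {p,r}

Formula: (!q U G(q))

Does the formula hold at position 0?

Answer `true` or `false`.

s_0={p,q,s}: (!q U G(q))=False !q=False q=True G(q)=False
s_1={q,r,s}: (!q U G(q))=False !q=False q=True G(q)=False
s_2={q,r,s}: (!q U G(q))=False !q=False q=True G(q)=False
s_3={p,r}: (!q U G(q))=False !q=True q=False G(q)=False

Answer: false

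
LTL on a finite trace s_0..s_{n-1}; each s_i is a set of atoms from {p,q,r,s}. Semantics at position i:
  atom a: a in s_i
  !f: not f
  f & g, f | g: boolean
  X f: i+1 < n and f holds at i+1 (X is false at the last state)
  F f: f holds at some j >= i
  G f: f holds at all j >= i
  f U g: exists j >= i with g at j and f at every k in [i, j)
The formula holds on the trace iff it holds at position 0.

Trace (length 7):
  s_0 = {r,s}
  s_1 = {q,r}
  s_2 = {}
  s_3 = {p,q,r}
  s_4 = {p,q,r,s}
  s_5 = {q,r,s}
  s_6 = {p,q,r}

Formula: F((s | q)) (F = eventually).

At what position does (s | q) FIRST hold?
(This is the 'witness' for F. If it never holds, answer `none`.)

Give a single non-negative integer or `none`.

Answer: 0

Derivation:
s_0={r,s}: (s | q)=True s=True q=False
s_1={q,r}: (s | q)=True s=False q=True
s_2={}: (s | q)=False s=False q=False
s_3={p,q,r}: (s | q)=True s=False q=True
s_4={p,q,r,s}: (s | q)=True s=True q=True
s_5={q,r,s}: (s | q)=True s=True q=True
s_6={p,q,r}: (s | q)=True s=False q=True
F((s | q)) holds; first witness at position 0.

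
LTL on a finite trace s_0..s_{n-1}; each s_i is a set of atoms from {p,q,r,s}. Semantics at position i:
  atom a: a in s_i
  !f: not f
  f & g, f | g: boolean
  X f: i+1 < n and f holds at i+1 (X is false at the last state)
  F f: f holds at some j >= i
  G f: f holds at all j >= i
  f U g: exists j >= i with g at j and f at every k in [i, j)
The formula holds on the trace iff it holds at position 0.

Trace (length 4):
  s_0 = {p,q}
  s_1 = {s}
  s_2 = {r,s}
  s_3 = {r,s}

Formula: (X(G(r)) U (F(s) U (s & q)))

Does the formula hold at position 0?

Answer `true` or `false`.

s_0={p,q}: (X(G(r)) U (F(s) U (s & q)))=False X(G(r))=False G(r)=False r=False (F(s) U (s & q))=False F(s)=True s=False (s & q)=False q=True
s_1={s}: (X(G(r)) U (F(s) U (s & q)))=False X(G(r))=True G(r)=False r=False (F(s) U (s & q))=False F(s)=True s=True (s & q)=False q=False
s_2={r,s}: (X(G(r)) U (F(s) U (s & q)))=False X(G(r))=True G(r)=True r=True (F(s) U (s & q))=False F(s)=True s=True (s & q)=False q=False
s_3={r,s}: (X(G(r)) U (F(s) U (s & q)))=False X(G(r))=False G(r)=True r=True (F(s) U (s & q))=False F(s)=True s=True (s & q)=False q=False

Answer: false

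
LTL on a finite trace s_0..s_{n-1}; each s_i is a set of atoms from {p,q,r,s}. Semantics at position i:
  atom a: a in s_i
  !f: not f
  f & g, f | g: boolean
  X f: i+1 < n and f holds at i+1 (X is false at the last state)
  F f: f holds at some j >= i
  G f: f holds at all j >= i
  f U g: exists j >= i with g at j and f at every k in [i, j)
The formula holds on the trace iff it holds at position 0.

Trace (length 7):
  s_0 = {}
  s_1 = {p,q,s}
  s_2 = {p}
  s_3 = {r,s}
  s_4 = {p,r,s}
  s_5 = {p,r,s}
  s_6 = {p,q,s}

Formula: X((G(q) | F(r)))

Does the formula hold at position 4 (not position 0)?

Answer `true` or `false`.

Answer: true

Derivation:
s_0={}: X((G(q) | F(r)))=True (G(q) | F(r))=True G(q)=False q=False F(r)=True r=False
s_1={p,q,s}: X((G(q) | F(r)))=True (G(q) | F(r))=True G(q)=False q=True F(r)=True r=False
s_2={p}: X((G(q) | F(r)))=True (G(q) | F(r))=True G(q)=False q=False F(r)=True r=False
s_3={r,s}: X((G(q) | F(r)))=True (G(q) | F(r))=True G(q)=False q=False F(r)=True r=True
s_4={p,r,s}: X((G(q) | F(r)))=True (G(q) | F(r))=True G(q)=False q=False F(r)=True r=True
s_5={p,r,s}: X((G(q) | F(r)))=True (G(q) | F(r))=True G(q)=False q=False F(r)=True r=True
s_6={p,q,s}: X((G(q) | F(r)))=False (G(q) | F(r))=True G(q)=True q=True F(r)=False r=False
Evaluating at position 4: result = True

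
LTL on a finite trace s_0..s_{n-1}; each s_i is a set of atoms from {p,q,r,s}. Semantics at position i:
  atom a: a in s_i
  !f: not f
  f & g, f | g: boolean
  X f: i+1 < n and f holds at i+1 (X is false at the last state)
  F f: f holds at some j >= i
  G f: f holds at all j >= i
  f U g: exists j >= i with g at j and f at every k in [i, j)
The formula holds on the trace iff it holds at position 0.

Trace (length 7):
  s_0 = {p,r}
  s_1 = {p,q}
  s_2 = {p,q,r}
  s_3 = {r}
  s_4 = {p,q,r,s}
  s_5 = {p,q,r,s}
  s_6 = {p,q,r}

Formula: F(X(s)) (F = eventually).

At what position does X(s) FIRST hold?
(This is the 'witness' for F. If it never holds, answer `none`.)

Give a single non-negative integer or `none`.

s_0={p,r}: X(s)=False s=False
s_1={p,q}: X(s)=False s=False
s_2={p,q,r}: X(s)=False s=False
s_3={r}: X(s)=True s=False
s_4={p,q,r,s}: X(s)=True s=True
s_5={p,q,r,s}: X(s)=False s=True
s_6={p,q,r}: X(s)=False s=False
F(X(s)) holds; first witness at position 3.

Answer: 3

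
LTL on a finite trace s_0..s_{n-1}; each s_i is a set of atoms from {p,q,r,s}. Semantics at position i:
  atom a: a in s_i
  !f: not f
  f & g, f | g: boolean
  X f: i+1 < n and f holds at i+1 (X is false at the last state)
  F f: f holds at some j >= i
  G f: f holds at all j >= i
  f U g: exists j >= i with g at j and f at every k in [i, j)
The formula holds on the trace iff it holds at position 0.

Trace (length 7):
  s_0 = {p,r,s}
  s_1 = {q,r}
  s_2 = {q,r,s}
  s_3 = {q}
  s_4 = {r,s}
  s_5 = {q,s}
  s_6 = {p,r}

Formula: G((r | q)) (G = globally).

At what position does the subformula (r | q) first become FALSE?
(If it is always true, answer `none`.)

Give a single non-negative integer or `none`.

Answer: none

Derivation:
s_0={p,r,s}: (r | q)=True r=True q=False
s_1={q,r}: (r | q)=True r=True q=True
s_2={q,r,s}: (r | q)=True r=True q=True
s_3={q}: (r | q)=True r=False q=True
s_4={r,s}: (r | q)=True r=True q=False
s_5={q,s}: (r | q)=True r=False q=True
s_6={p,r}: (r | q)=True r=True q=False
G((r | q)) holds globally = True
No violation — formula holds at every position.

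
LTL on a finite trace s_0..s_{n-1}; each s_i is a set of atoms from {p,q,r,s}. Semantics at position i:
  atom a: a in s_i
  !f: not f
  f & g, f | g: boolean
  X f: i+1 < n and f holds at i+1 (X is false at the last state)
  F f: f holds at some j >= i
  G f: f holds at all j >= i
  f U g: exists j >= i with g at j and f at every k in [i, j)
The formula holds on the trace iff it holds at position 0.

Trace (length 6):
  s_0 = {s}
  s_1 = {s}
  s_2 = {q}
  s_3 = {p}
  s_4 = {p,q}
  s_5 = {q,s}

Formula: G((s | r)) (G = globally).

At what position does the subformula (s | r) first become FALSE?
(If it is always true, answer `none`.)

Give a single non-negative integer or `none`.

s_0={s}: (s | r)=True s=True r=False
s_1={s}: (s | r)=True s=True r=False
s_2={q}: (s | r)=False s=False r=False
s_3={p}: (s | r)=False s=False r=False
s_4={p,q}: (s | r)=False s=False r=False
s_5={q,s}: (s | r)=True s=True r=False
G((s | r)) holds globally = False
First violation at position 2.

Answer: 2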